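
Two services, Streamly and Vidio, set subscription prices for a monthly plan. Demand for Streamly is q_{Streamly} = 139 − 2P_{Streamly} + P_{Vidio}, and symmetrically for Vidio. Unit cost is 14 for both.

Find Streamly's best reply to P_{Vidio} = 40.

51.75

Streamly's profit: π = (P_{Streamly} − 14)(139 − 2P_{Streamly} + P_{Vidio}).
∂π/∂P_{Streamly} = 167 − 4P_{Streamly} + P_{Vidio} = 0 ⇒ P_{Streamly} = 41.75 + 0.25P_{Vidio}.
At P_{Vidio} = 40: P_{Streamly} = 41.75 + 0.25·40 = 51.75.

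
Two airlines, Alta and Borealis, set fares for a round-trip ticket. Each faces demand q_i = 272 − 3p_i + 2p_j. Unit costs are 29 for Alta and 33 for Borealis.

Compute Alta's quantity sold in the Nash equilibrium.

184.5

Alta's profit: π = (p_{Alta} − 29)(272 − 3p_{Alta} + 2p_{Borealis}).
∂π/∂p_{Alta} = 359 − 6p_{Alta} + 2p_{Borealis} = 0 ⇒ p_{Alta} = 359/6 + (1/3)p_{Borealis}.
Similarly p_{Borealis} = 371/6 + (1/3)p_{Alta}.
Plugging p_{Borealis} into Alta's best response: p_{Alta} = 359/6 + (1/3)(371/6 + (1/3)p_{Alta}) ⇒ (8/9)p_{Alta} = 724/9, so p_{Alta} = 90.5.
Then p_{Borealis} = 371/6 + (1/3)·90.5 = 92.
q_{Alta} = 272 − 3·90.5 + 2·92 = 184.5.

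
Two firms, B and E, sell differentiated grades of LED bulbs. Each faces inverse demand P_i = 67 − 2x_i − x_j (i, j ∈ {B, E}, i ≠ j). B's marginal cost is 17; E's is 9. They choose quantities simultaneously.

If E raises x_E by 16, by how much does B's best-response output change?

Firm B's profit: π = x_B(67 − 2x_B − x_E) − 17x_B.
∂π/∂x_B = 50 − 4x_B − x_E = 0 ⇒ x_B = 12.5 − 0.25x_E.
The reaction-function slope is −0.25, so a 16-unit rise in x_E moves x_B by −0.25 × 16 = −4. B's best response falls — the actions are strategic substitutes.

-4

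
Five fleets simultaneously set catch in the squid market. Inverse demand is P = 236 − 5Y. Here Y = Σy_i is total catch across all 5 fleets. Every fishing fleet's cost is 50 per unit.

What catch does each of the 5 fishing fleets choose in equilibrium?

6.2

A representative fishing fleet's profit is π_i = y_i(236 − 5Y) − 50y_i, with Y = y_i + Σ_{j≠i} y_j.
First-order condition: 186 − 10y_i − 5Σ_{j≠i} y_j = 0.
In a symmetric equilibrium every fishing fleet chooses the same y, so Σ_{j≠i} y_j = 4y. The condition becomes 186 − 30y = 0, giving y = 186/30 = 6.2.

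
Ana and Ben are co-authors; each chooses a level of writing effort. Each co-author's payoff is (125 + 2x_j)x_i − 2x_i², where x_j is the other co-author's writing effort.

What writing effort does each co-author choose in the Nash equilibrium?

Ana's payoff is (125 + 2x_B)x_A − 2x_A².
∂π/∂x_A = 125 + 2x_B − 4x_A = 0, so x_A = 31.25 + 0.5x_B.
The game is symmetric, so in equilibrium x_B = x_A: the reaction function gives 0.5x_A = 31.25, hence x_A = 62.5.

62.5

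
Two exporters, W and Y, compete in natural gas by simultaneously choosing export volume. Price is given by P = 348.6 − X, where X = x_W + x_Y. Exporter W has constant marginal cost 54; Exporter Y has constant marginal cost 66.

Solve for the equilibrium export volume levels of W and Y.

102.2, 90.2

Exporter W's profit: π = x_W(348.6 − (x_W + x_Y)) − 54x_W.
∂π/∂x_W = 294.6 − 2x_W − x_Y = 0, so x_W = 147.3 − 0.5x_Y.
By the same steps for Y: x_Y = 141.3 − 0.5x_W.
Plugging x_Y into W's best response: x_W = 147.3 − 0.5(141.3 − 0.5x_W) ⇒ 0.75x_W = 76.65, so x_W = 102.2.
Then x_Y = 141.3 − 0.5·102.2 = 90.2.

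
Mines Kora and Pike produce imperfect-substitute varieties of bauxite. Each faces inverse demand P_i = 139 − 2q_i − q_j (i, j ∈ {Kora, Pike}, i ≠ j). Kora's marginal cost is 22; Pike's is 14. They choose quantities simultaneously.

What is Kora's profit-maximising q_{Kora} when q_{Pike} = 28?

Mine Kora's profit: π = q_{Kora}(139 − 2q_{Kora} − q_{Pike}) − 22q_{Kora}.
∂π/∂q_{Kora} = 117 − 4q_{Kora} − q_{Pike} = 0 ⇒ q_{Kora} = 29.25 − 0.25q_{Pike}.
At q_{Pike} = 28: q_{Kora} = 29.25 − 0.25·28 = 22.25.

22.25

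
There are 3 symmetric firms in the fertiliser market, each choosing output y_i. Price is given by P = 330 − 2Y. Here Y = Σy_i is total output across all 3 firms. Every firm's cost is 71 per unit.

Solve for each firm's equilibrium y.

32.375

A representative firm's profit is π_i = y_i(330 − 2Y) − 71y_i, with Y = y_i + Σ_{j≠i} y_j.
First-order condition: 259 − 4y_i − 2Σ_{j≠i} y_j = 0.
In a symmetric equilibrium every firm chooses the same y, so Σ_{j≠i} y_j = 2y. The condition becomes 259 − 8y = 0, giving y = 259/8 = 32.375.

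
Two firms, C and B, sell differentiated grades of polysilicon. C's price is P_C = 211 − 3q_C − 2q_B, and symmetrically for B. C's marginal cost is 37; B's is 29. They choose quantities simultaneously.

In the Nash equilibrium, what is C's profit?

1354.6875

Firm C's profit: π = q_C(211 − 3q_C − 2q_B) − 37q_C.
∂π/∂q_C = 174 − 6q_C − 2q_B = 0 ⇒ q_C = 29 − (1/3)q_B.
Similarly q_B = 91/3 − (1/3)q_C.
Plugging q_B into C's best response: q_C = 29 − (1/3)(91/3 − (1/3)q_C) ⇒ (8/9)q_C = 170/9, so q_C = 21.25.
Then q_B = 91/3 − (1/3)·21.25 = 23.25.
P_C = 211 − 3·21.25 − 2·23.25 = 100.75.
Profit = (100.75 − 37)·21.25 = 1354.6875.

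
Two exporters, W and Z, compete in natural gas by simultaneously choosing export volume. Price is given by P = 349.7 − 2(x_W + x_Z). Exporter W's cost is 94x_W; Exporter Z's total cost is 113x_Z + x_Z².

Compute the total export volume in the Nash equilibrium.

74.81

Exporter W's profit: π = x_W(349.7 − 2(x_W + x_Z)) − 94x_W.
∂π/∂x_W = 255.7 − 4x_W − 2x_Z = 0, so x_W = 63.925 − 0.5x_Z.
For Z: ∂π/∂x_Z = 236.7 − 6x_Z − 2x_W = 0 ⇒ x_Z = 39.45 − (1/3)x_W.
Solving the two reaction functions simultaneously: (1 − (−0.5)(−1/3))x_W = 63.925 − 0.5·39.45, so (5/6)x_W = 44.2 and x_W = 53.04.
Then x_Z = 39.45 − (1/3)·53.04 = 21.77.
Total export volume: 53.04 + 21.77 = 74.81.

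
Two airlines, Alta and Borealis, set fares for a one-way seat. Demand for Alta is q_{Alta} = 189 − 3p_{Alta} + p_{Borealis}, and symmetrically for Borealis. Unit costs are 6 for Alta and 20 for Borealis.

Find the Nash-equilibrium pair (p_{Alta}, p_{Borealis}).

Alta's profit: π = (p_{Alta} − 6)(189 − 3p_{Alta} + p_{Borealis}).
∂π/∂p_{Alta} = 207 − 6p_{Alta} + p_{Borealis} = 0 ⇒ p_{Alta} = 34.5 + (1/6)p_{Borealis}.
Similarly p_{Borealis} = 41.5 + (1/6)p_{Alta}.
Plugging p_{Borealis} into Alta's best response: p_{Alta} = 34.5 + (1/6)(41.5 + (1/6)p_{Alta}) ⇒ (35/36)p_{Alta} = 497/12, so p_{Alta} = 42.6.
Then p_{Borealis} = 41.5 + (1/6)·42.6 = 48.6.

42.6, 48.6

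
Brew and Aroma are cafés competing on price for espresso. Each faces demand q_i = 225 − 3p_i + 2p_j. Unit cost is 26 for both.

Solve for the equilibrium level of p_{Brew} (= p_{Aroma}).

Brew's profit: π = (p_{Brew} − 26)(225 − 3p_{Brew} + 2p_{Aroma}).
∂π/∂p_{Brew} = 303 − 6p_{Brew} + 2p_{Aroma} = 0 ⇒ p_{Brew} = 50.5 + (1/3)p_{Aroma}.
The game is symmetric, so in equilibrium p_{Aroma} = p_{Brew}: the reaction function gives (2/3)p_{Brew} = 50.5, hence p_{Brew} = 75.75.

75.75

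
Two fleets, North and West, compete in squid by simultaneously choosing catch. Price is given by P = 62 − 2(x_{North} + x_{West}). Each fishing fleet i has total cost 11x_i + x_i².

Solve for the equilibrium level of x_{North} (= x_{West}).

Fishing fleet North's profit: π = x_{North}(62 − 2(x_{North} + x_{West})) − 11x_{North} − x_{North}².
∂π/∂x_{North} = 51 − 6x_{North} − 2x_{West} = 0, so x_{North} = 8.5 − (1/3)x_{West}.
By symmetry x_{West} = x_{North}; substituting into the reaction function, (4/3)x_{North} = 8.5 and x_{North} = 6.375.

6.375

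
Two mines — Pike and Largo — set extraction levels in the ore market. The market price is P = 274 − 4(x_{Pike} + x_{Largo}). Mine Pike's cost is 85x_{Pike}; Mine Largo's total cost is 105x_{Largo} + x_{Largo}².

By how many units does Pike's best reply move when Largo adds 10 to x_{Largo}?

Mine Pike's profit: π = x_{Pike}(274 − 4(x_{Pike} + x_{Largo})) − 85x_{Pike}.
∂π/∂x_{Pike} = 189 − 8x_{Pike} − 4x_{Largo} = 0, so x_{Pike} = 23.625 − 0.5x_{Largo}.
The reaction-function slope is −0.5, so a 10-unit rise in x_{Largo} moves x_{Pike} by −0.5 × 10 = −5. Pike's best response falls — the actions are strategic substitutes.

-5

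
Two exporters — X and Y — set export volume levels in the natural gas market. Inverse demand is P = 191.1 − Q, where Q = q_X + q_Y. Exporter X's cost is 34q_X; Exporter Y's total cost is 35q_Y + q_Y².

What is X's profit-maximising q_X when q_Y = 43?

57.05

Exporter X's profit: π = q_X(191.1 − (q_X + q_Y)) − 34q_X.
∂π/∂q_X = 157.1 − 2q_X − q_Y = 0, so q_X = 78.55 − 0.5q_Y.
At q_Y = 43: q_X = 78.55 − 0.5·43 = 57.05.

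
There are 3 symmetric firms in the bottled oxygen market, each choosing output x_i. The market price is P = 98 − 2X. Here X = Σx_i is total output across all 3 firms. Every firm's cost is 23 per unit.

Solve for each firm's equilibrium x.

A representative firm's profit is π_i = x_i(98 − 2X) − 23x_i, with X = x_i + Σ_{j≠i} x_j.
First-order condition: 75 − 4x_i − 2Σ_{j≠i} x_j = 0.
With identical firms, set every x_j = x: then 75 − 4x − 4x = 0, i.e. x = 75/8 = 9.375.

9.375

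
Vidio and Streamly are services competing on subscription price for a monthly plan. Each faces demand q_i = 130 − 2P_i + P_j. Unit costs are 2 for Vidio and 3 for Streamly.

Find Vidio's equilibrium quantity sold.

85.6

Vidio's profit: π = (P_{Vidio} − 2)(130 − 2P_{Vidio} + P_{Streamly}).
∂π/∂P_{Vidio} = 134 − 4P_{Vidio} + P_{Streamly} = 0 ⇒ P_{Vidio} = 33.5 + 0.25P_{Streamly}.
Similarly P_{Streamly} = 34 + 0.25P_{Vidio}.
Solving the two reaction functions simultaneously: (1 − (0.25)(0.25))P_{Vidio} = 33.5 + 0.25·34, so 0.9375P_{Vidio} = 42 and P_{Vidio} = 44.8.
Then P_{Streamly} = 34 + 0.25·44.8 = 45.2.
q_{Vidio} = 130 − 2·44.8 + 45.2 = 85.6.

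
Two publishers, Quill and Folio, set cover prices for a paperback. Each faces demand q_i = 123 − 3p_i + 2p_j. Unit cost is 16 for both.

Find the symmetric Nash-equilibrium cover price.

42.75

Quill's profit: π = (p_{Quill} − 16)(123 − 3p_{Quill} + 2p_{Folio}).
∂π/∂p_{Quill} = 171 − 6p_{Quill} + 2p_{Folio} = 0 ⇒ p_{Quill} = 28.5 + (1/3)p_{Folio}.
Setting p_{Quill} = p_{Folio} in the reaction function: p_{Quill} = 28.5 + (1/3)p_{Quill}, so p_{Quill} = 28.5 / (2/3) = 42.75.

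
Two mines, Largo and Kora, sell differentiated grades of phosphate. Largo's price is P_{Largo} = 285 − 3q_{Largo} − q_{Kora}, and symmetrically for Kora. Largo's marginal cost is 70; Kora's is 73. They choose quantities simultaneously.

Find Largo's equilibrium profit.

2845.92

Mine Largo's profit: π = q_{Largo}(285 − 3q_{Largo} − q_{Kora}) − 70q_{Largo}.
∂π/∂q_{Largo} = 215 − 6q_{Largo} − q_{Kora} = 0 ⇒ q_{Largo} = 215/6 − (1/6)q_{Kora}.
Similarly q_{Kora} = 106/3 − (1/6)q_{Largo}.
Plugging q_{Kora} into Largo's best response: q_{Largo} = 215/6 − (1/6)(106/3 − (1/6)q_{Largo}) ⇒ (35/36)q_{Largo} = 539/18, so q_{Largo} = 30.8.
Then q_{Kora} = 106/3 − (1/6)·30.8 = 30.2.
P_{Largo} = 285 − 3·30.8 − 30.2 = 162.4.
Profit = (162.4 − 70)·30.8 = 2845.92.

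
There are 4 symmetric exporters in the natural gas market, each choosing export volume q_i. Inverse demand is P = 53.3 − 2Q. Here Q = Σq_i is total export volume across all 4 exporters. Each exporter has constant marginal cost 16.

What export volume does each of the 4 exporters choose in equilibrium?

A representative exporter's profit is π_i = q_i(53.3 − 2Q) − 16q_i, with Q = q_i + Σ_{j≠i} q_j.
First-order condition: 37.3 − 4q_i − 2Σ_{j≠i} q_j = 0.
In a symmetric equilibrium every exporter chooses the same q, so Σ_{j≠i} q_j = 3q. The condition becomes 37.3 − 10q = 0, giving q = 37.3/10 = 3.73.

3.73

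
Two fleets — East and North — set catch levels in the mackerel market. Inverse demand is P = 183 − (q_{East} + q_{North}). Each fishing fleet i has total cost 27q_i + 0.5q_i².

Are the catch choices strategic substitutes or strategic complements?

strategic substitutes

Fishing fleet East's profit: π = q_{East}(183 − (q_{East} + q_{North})) − 27q_{East} − 0.5q_{East}².
∂π/∂q_{East} = 156 − 3q_{East} − q_{North} = 0, so q_{East} = 52 − (1/3)q_{North}.
The best-response slope dq_{East}/dq_{North} = −1/3 < 0: the reaction function is downward-sloping, so the choices are strategic substitutes.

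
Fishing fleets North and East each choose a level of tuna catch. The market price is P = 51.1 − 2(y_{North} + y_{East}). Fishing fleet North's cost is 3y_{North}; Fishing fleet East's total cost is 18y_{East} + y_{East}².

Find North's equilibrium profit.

247.3088

Fishing fleet North's profit: π = y_{North}(51.1 − 2(y_{North} + y_{East})) − 3y_{North}.
∂π/∂y_{North} = 48.1 − 4y_{North} − 2y_{East} = 0, so y_{North} = 12.025 − 0.5y_{East}.
For East: ∂π/∂y_{East} = 33.1 − 6y_{East} − 2y_{North} = 0 ⇒ y_{East} = 331/60 − (1/3)y_{North}.
Plugging y_{East} into North's best response: y_{North} = 12.025 − 0.5(331/60 − (1/3)y_{North}) ⇒ (5/6)y_{North} = 139/15, so y_{North} = 11.12.
Then y_{East} = 331/60 − (1/3)·11.12 = 1.81.
Price P = 51.1 − 2·12.93 = 25.24.
North's profit: (25.24 − 3)·11.12 = 247.3088.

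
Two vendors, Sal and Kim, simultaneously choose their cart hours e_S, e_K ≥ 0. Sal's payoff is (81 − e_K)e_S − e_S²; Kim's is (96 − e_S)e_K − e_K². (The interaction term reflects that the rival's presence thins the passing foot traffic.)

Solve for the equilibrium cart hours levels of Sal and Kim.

22, 37

Expanding Sal's payoff: 81e_S − e_Ke_S − e_S².
∂π/∂e_S = 81 − e_K − 2e_S = 0, so e_S = 40.5 − 0.5e_K.
Likewise for Kim: e_K = 48 − 0.5e_S.
Solving the two reaction functions simultaneously: (1 − (−0.5)(−0.5))e_S = 40.5 − 0.5·48, so 0.75e_S = 16.5 and e_S = 22.
Then e_K = 48 − 0.5·22 = 37.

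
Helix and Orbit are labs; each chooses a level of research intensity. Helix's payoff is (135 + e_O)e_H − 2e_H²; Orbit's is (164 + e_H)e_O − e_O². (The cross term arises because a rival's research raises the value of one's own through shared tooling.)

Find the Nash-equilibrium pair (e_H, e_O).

Expanding Helix's payoff: 135e_H + e_Oe_H − 2e_H².
∂π/∂e_H = 135 + e_O − 4e_H = 0, so e_H = 33.75 + 0.25e_O.
Likewise for Orbit: e_O = 82 + 0.5e_H.
Plugging e_O into Helix's best response: e_H = 33.75 + 0.25(82 + 0.5e_H) ⇒ 0.875e_H = 54.25, so e_H = 62.
Then e_O = 82 + 0.5·62 = 113.

62, 113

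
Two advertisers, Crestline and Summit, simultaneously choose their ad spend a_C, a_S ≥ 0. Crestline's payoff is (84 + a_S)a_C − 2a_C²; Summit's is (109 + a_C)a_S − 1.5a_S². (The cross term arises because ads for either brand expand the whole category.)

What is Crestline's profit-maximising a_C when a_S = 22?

26.5

Expanding Crestline's payoff: 84a_C + a_Sa_C − 2a_C².
∂π/∂a_C = 84 + a_S − 4a_C = 0, so a_C = 21 + 0.25a_S.
At a_S = 22: a_C = 21 + 0.25·22 = 26.5.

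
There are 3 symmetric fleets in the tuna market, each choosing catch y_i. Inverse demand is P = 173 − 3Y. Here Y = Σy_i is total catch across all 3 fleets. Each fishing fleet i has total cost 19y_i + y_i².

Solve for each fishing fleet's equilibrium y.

11

A representative fishing fleet's profit is π_i = y_i(173 − 3Y) − 19y_i − y_i², with Y = y_i + Σ_{j≠i} y_j.
First-order condition: 154 − 8y_i − 3Σ_{j≠i} y_j = 0.
With identical fishing fleets, set every y_j = y: then 154 − 8y − 6y = 0, i.e. y = 154/14 = 11.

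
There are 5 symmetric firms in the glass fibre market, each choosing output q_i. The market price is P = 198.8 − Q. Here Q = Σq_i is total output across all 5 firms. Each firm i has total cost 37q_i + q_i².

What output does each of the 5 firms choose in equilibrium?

A representative firm's profit is π_i = q_i(198.8 − Q) − 37q_i − q_i², with Q = q_i + Σ_{j≠i} q_j.
First-order condition: 161.8 − 4q_i − Σ_{j≠i} q_j = 0.
Imposing symmetry (q_j = q for all j) turns Σ_{j≠i} q_j into 4q, so 161.8 = 8q and q = 20.225.

20.225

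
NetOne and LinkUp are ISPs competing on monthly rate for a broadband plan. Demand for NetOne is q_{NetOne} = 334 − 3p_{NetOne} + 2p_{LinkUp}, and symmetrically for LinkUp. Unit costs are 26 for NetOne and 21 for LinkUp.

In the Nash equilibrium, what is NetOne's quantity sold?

NetOne's profit: π = (p_{NetOne} − 26)(334 − 3p_{NetOne} + 2p_{LinkUp}).
∂π/∂p_{NetOne} = 412 − 6p_{NetOne} + 2p_{LinkUp} = 0 ⇒ p_{NetOne} = 206/3 + (1/3)p_{LinkUp}.
Similarly p_{LinkUp} = 397/6 + (1/3)p_{NetOne}.
Plugging p_{LinkUp} into NetOne's best response: p_{NetOne} = 206/3 + (1/3)(397/6 + (1/3)p_{NetOne}) ⇒ (8/9)p_{NetOne} = 1633/18, so p_{NetOne} = 102.0625.
Then p_{LinkUp} = 397/6 + (1/3)·102.0625 = 100.1875.
q_{NetOne} = 334 − 3·102.0625 + 2·100.1875 = 228.1875.

228.1875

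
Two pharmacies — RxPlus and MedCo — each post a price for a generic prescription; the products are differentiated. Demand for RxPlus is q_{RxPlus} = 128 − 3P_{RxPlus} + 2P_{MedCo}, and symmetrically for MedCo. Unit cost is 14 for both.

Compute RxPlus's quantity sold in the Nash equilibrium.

85.5

RxPlus's profit: π = (P_{RxPlus} − 14)(128 − 3P_{RxPlus} + 2P_{MedCo}).
∂π/∂P_{RxPlus} = 170 − 6P_{RxPlus} + 2P_{MedCo} = 0 ⇒ P_{RxPlus} = 85/3 + (1/3)P_{MedCo}.
The game is symmetric, so in equilibrium P_{MedCo} = P_{RxPlus}: the reaction function gives (2/3)P_{RxPlus} = 85/3, hence P_{RxPlus} = 42.5.
q_{RxPlus} = 128 − 3·42.5 + 2·42.5 = 85.5.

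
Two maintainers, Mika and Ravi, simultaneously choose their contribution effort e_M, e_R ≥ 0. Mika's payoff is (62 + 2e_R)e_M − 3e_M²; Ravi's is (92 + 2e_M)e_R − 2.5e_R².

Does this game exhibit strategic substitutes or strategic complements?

strategic complements

Expanding Mika's payoff: 62e_M + 2e_Re_M − 3e_M².
∂π/∂e_M = 62 + 2e_R − 6e_M = 0, so e_M = 31/3 + (1/3)e_R.
The best-response slope de_M/de_R = 1/3 > 0: the reaction function is upward-sloping, so the choices are strategic complements.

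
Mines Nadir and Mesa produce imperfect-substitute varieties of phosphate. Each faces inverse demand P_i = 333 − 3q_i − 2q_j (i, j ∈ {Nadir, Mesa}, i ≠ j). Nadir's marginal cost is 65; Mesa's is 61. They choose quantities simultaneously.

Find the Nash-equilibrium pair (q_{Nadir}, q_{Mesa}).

Mine Nadir's profit: π = q_{Nadir}(333 − 3q_{Nadir} − 2q_{Mesa}) − 65q_{Nadir}.
∂π/∂q_{Nadir} = 268 − 6q_{Nadir} − 2q_{Mesa} = 0 ⇒ q_{Nadir} = 134/3 − (1/3)q_{Mesa}.
Similarly q_{Mesa} = 136/3 − (1/3)q_{Nadir}.
Substituting the second reaction function into the first: q_{Nadir} = 134/3 − (1/3)(136/3 − (1/3)q_{Nadir}), which gives (8/9)q_{Nadir} = 266/9 ⇒ q_{Nadir} = 33.25.
Then q_{Mesa} = 136/3 − (1/3)·33.25 = 34.25.

33.25, 34.25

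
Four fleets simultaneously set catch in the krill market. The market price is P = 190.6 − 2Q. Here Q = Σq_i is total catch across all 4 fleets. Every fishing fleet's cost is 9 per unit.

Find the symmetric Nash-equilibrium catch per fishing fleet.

18.16

A representative fishing fleet's profit is π_i = q_i(190.6 − 2Q) − 9q_i, with Q = q_i + Σ_{j≠i} q_j.
First-order condition: 181.6 − 4q_i − 2Σ_{j≠i} q_j = 0.
Imposing symmetry (q_j = q for all j) turns Σ_{j≠i} q_j into 3q, so 181.6 = 10q and q = 18.16.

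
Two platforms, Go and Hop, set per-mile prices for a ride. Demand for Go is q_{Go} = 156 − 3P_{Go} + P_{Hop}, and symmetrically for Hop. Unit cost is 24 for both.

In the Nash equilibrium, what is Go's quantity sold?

64.8

Go's profit: π = (P_{Go} − 24)(156 − 3P_{Go} + P_{Hop}).
∂π/∂P_{Go} = 228 − 6P_{Go} + P_{Hop} = 0 ⇒ P_{Go} = 38 + (1/6)P_{Hop}.
The game is symmetric, so in equilibrium P_{Hop} = P_{Go}: the reaction function gives (5/6)P_{Go} = 38, hence P_{Go} = 45.6.
q_{Go} = 156 − 3·45.6 + 45.6 = 64.8.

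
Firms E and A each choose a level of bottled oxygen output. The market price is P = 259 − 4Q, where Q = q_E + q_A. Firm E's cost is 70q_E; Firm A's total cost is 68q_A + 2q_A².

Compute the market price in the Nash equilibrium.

145.2

Firm E's profit: π = q_E(259 − 4(q_E + q_A)) − 70q_E.
∂π/∂q_E = 189 − 8q_E − 4q_A = 0, so q_E = 23.625 − 0.5q_A.
For A: ∂π/∂q_A = 191 − 12q_A − 4q_E = 0 ⇒ q_A = 191/12 − (1/3)q_E.
Solving the two reaction functions simultaneously: (1 − (−0.5)(−1/3))q_E = 23.625 − 0.5·(191/12), so (5/6)q_E = 47/3 and q_E = 18.8.
Then q_A = 191/12 − (1/3)·18.8 = 9.65.
Equilibrium price: P = 259 − 4·28.45 = 145.2.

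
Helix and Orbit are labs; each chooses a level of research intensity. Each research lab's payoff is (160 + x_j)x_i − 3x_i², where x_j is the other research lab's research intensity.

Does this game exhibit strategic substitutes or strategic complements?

strategic complements

Helix's payoff is (160 + x_O)x_H − 3x_H².
∂π/∂x_H = 160 + x_O − 6x_H = 0, so x_H = 80/3 + (1/6)x_O.
The best-response slope dx_H/dx_O = 1/6 > 0: the reaction function is upward-sloping, so the choices are strategic complements.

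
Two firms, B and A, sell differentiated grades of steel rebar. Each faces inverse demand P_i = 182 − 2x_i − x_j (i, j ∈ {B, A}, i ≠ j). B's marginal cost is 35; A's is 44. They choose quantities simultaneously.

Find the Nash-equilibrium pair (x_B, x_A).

30, 27

Firm B's profit: π = x_B(182 − 2x_B − x_A) − 35x_B.
∂π/∂x_B = 147 − 4x_B − x_A = 0 ⇒ x_B = 36.75 − 0.25x_A.
Similarly x_A = 34.5 − 0.25x_B.
Plugging x_A into B's best response: x_B = 36.75 − 0.25(34.5 − 0.25x_B) ⇒ 0.9375x_B = 28.125, so x_B = 30.
Then x_A = 34.5 − 0.25·30 = 27.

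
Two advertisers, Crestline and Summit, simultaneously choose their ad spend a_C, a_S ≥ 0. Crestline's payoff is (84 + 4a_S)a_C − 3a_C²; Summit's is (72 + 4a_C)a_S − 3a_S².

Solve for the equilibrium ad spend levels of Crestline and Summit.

Expanding Crestline's payoff: 84a_C + 4a_Sa_C − 3a_C².
∂π/∂a_C = 84 + 4a_S − 6a_C = 0, so a_C = 14 + (2/3)a_S.
Likewise for Summit: a_S = 12 + (2/3)a_C.
Plugging a_S into Crestline's best response: a_C = 14 + (2/3)(12 + (2/3)a_C) ⇒ (5/9)a_C = 22, so a_C = 39.6.
Then a_S = 12 + (2/3)·39.6 = 38.4.

39.6, 38.4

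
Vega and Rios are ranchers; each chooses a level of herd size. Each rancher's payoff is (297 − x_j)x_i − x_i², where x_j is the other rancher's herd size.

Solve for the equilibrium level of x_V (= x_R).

99

Vega's payoff is (297 − x_R)x_V − x_V².
∂π/∂x_V = 297 − x_R − 2x_V = 0, so x_V = 148.5 − 0.5x_R.
By symmetry x_R = x_V; substituting into the reaction function, 1.5x_V = 148.5 and x_V = 99.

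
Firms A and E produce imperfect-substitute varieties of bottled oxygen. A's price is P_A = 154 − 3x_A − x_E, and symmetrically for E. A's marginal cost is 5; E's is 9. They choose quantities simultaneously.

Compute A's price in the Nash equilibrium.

Firm A's profit: π = x_A(154 − 3x_A − x_E) − 5x_A.
∂π/∂x_A = 149 − 6x_A − x_E = 0 ⇒ x_A = 149/6 − (1/6)x_E.
Similarly x_E = 145/6 − (1/6)x_A.
Plugging x_E into A's best response: x_A = 149/6 − (1/6)(145/6 − (1/6)x_A) ⇒ (35/36)x_A = 749/36, so x_A = 21.4.
Then x_E = 145/6 − (1/6)·21.4 = 20.6.
P_A = 154 − 3·21.4 − 20.6 = 69.2.

69.2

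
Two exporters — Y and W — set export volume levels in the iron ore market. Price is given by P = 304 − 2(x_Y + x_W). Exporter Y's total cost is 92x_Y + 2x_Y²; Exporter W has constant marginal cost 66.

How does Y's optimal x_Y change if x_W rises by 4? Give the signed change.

Exporter Y's profit: π = x_Y(304 − 2(x_Y + x_W)) − 92x_Y − 2x_Y².
∂π/∂x_Y = 212 − 8x_Y − 2x_W = 0, so x_Y = 26.5 − 0.25x_W.
The reaction-function slope is −0.25, so a 4-unit rise in x_W moves x_Y by −0.25 × 4 = −1. Y's best response falls — the actions are strategic substitutes.

-1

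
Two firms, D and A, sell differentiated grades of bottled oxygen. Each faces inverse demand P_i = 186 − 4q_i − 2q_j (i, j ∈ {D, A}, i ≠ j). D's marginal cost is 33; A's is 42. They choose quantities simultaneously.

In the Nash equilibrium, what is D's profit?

Firm D's profit: π = q_D(186 − 4q_D − 2q_A) − 33q_D.
∂π/∂q_D = 153 − 8q_D − 2q_A = 0 ⇒ q_D = 19.125 − 0.25q_A.
Similarly q_A = 18 − 0.25q_D.
Substituting the second reaction function into the first: q_D = 19.125 − 0.25(18 − 0.25q_D), which gives 0.9375q_D = 14.625 ⇒ q_D = 15.6.
Then q_A = 18 − 0.25·15.6 = 14.1.
P_D = 186 − 4·15.6 − 2·14.1 = 95.4.
Profit = (95.4 − 33)·15.6 = 973.44.

973.44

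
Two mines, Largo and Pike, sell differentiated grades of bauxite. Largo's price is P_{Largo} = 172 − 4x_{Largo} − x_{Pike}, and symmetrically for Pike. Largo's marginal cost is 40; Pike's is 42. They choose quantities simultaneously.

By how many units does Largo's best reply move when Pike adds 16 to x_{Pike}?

Mine Largo's profit: π = x_{Largo}(172 − 4x_{Largo} − x_{Pike}) − 40x_{Largo}.
∂π/∂x_{Largo} = 132 − 8x_{Largo} − x_{Pike} = 0 ⇒ x_{Largo} = 16.5 − 0.125x_{Pike}.
The reaction-function slope is −0.125, so a 16-unit rise in x_{Pike} moves x_{Largo} by −0.125 × 16 = −2. Largo's best response falls — the actions are strategic substitutes.

-2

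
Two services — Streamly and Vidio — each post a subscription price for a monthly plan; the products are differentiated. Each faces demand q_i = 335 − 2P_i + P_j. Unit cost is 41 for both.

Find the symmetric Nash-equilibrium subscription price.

139

Streamly's profit: π = (P_{Streamly} − 41)(335 − 2P_{Streamly} + P_{Vidio}).
∂π/∂P_{Streamly} = 417 − 4P_{Streamly} + P_{Vidio} = 0 ⇒ P_{Streamly} = 104.25 + 0.25P_{Vidio}.
The game is symmetric, so in equilibrium P_{Vidio} = P_{Streamly}: the reaction function gives 0.75P_{Streamly} = 104.25, hence P_{Streamly} = 139.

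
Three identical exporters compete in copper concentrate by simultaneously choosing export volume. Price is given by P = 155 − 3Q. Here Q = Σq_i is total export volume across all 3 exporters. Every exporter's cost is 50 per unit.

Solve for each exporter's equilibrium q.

A representative exporter's profit is π_i = q_i(155 − 3Q) − 50q_i, with Q = q_i + Σ_{j≠i} q_j.
First-order condition: 105 − 6q_i − 3Σ_{j≠i} q_j = 0.
Imposing symmetry (q_j = q for all j) turns Σ_{j≠i} q_j into 2q, so 105 = 12q and q = 8.75.

8.75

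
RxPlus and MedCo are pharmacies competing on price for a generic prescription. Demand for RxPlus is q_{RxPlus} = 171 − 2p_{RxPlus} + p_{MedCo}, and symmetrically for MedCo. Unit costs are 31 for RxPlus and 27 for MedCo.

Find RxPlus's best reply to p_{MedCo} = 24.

RxPlus's profit: π = (p_{RxPlus} − 31)(171 − 2p_{RxPlus} + p_{MedCo}).
∂π/∂p_{RxPlus} = 233 − 4p_{RxPlus} + p_{MedCo} = 0 ⇒ p_{RxPlus} = 58.25 + 0.25p_{MedCo}.
At p_{MedCo} = 24: p_{RxPlus} = 58.25 + 0.25·24 = 64.25.

64.25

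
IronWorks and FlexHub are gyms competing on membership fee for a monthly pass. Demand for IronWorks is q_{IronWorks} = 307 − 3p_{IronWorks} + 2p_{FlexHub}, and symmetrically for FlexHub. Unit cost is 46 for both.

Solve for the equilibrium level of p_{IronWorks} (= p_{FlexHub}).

IronWorks's profit: π = (p_{IronWorks} − 46)(307 − 3p_{IronWorks} + 2p_{FlexHub}).
∂π/∂p_{IronWorks} = 445 − 6p_{IronWorks} + 2p_{FlexHub} = 0 ⇒ p_{IronWorks} = 445/6 + (1/3)p_{FlexHub}.
The game is symmetric, so in equilibrium p_{FlexHub} = p_{IronWorks}: the reaction function gives (2/3)p_{IronWorks} = 445/6, hence p_{IronWorks} = 111.25.

111.25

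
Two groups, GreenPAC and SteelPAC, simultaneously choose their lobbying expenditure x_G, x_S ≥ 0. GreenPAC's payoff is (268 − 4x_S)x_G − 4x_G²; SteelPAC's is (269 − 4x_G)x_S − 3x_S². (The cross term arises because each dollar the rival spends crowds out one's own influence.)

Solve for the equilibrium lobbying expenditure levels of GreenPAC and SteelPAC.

Expanding GreenPAC's payoff: 268x_G − 4x_Sx_G − 4x_G².
∂π/∂x_G = 268 − 4x_S − 8x_G = 0, so x_G = 33.5 − 0.5x_S.
Likewise for SteelPAC: x_S = 269/6 − (2/3)x_G.
Plugging x_S into GreenPAC's best response: x_G = 33.5 − 0.5(269/6 − (2/3)x_G) ⇒ (2/3)x_G = 133/12, so x_G = 16.625.
Then x_S = 269/6 − (2/3)·16.625 = 33.75.

16.625, 33.75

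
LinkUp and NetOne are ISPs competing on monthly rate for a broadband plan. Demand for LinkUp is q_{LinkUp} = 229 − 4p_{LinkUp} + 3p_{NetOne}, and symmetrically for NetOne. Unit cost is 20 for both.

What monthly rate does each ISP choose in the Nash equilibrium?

LinkUp's profit: π = (p_{LinkUp} − 20)(229 − 4p_{LinkUp} + 3p_{NetOne}).
∂π/∂p_{LinkUp} = 309 − 8p_{LinkUp} + 3p_{NetOne} = 0 ⇒ p_{LinkUp} = 38.625 + 0.375p_{NetOne}.
By symmetry p_{NetOne} = p_{LinkUp}; substituting into the reaction function, 0.625p_{LinkUp} = 38.625 and p_{LinkUp} = 61.8.

61.8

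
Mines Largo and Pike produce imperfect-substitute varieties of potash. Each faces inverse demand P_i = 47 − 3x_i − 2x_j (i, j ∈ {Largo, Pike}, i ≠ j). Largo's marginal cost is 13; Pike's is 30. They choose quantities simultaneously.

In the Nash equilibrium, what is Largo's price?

28.9375

Mine Largo's profit: π = x_{Largo}(47 − 3x_{Largo} − 2x_{Pike}) − 13x_{Largo}.
∂π/∂x_{Largo} = 34 − 6x_{Largo} − 2x_{Pike} = 0 ⇒ x_{Largo} = 17/3 − (1/3)x_{Pike}.
Similarly x_{Pike} = 17/6 − (1/3)x_{Largo}.
Plugging x_{Pike} into Largo's best response: x_{Largo} = 17/3 − (1/3)(17/6 − (1/3)x_{Largo}) ⇒ (8/9)x_{Largo} = 85/18, so x_{Largo} = 5.3125.
Then x_{Pike} = 17/6 − (1/3)·5.3125 = 1.0625.
P_{Largo} = 47 − 3·5.3125 − 2·1.0625 = 28.9375.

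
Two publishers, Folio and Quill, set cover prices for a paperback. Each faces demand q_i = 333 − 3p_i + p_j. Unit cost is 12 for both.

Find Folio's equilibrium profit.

11457.72

Folio's profit: π = (p_{Folio} − 12)(333 − 3p_{Folio} + p_{Quill}).
∂π/∂p_{Folio} = 369 − 6p_{Folio} + p_{Quill} = 0 ⇒ p_{Folio} = 61.5 + (1/6)p_{Quill}.
Setting p_{Folio} = p_{Quill} in the reaction function: p_{Folio} = 61.5 + (1/6)p_{Folio}, so p_{Folio} = 61.5 / (5/6) = 73.8.
q_{Folio} = 333 − 3·73.8 + 73.8 = 185.4.
Profit = (73.8 − 12)·185.4 = 11457.72.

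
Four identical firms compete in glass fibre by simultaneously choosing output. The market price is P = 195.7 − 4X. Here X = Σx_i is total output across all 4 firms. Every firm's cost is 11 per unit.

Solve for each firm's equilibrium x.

A representative firm's profit is π_i = x_i(195.7 − 4X) − 11x_i, with X = x_i + Σ_{j≠i} x_j.
First-order condition: 184.7 − 8x_i − 4Σ_{j≠i} x_j = 0.
In a symmetric equilibrium every firm chooses the same x, so Σ_{j≠i} x_j = 3x. The condition becomes 184.7 − 20x = 0, giving x = 184.7/20 = 9.235.

9.235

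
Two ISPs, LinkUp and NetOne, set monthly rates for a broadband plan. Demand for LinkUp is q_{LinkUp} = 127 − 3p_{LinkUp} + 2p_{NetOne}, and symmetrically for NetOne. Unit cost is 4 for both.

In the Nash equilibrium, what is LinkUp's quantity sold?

LinkUp's profit: π = (p_{LinkUp} − 4)(127 − 3p_{LinkUp} + 2p_{NetOne}).
∂π/∂p_{LinkUp} = 139 − 6p_{LinkUp} + 2p_{NetOne} = 0 ⇒ p_{LinkUp} = 139/6 + (1/3)p_{NetOne}.
Setting p_{LinkUp} = p_{NetOne} in the reaction function: p_{LinkUp} = 139/6 + (1/3)p_{LinkUp}, so p_{LinkUp} = (139/6) / (2/3) = 34.75.
q_{LinkUp} = 127 − 3·34.75 + 2·34.75 = 92.25.

92.25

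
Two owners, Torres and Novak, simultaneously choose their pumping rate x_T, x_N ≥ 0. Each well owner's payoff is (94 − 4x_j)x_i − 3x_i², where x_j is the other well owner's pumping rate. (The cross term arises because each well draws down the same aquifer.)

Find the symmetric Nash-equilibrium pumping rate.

Torres's payoff is (94 − 4x_N)x_T − 3x_T².
∂π/∂x_T = 94 − 4x_N − 6x_T = 0, so x_T = 47/3 − (2/3)x_N.
By symmetry x_N = x_T; substituting into the reaction function, (5/3)x_T = 47/3 and x_T = 9.4.

9.4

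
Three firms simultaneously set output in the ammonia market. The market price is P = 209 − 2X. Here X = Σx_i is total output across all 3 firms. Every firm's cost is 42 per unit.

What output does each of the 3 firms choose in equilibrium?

A representative firm's profit is π_i = x_i(209 − 2X) − 42x_i, with X = x_i + Σ_{j≠i} x_j.
First-order condition: 167 − 4x_i − 2Σ_{j≠i} x_j = 0.
With identical firms, set every x_j = x: then 167 − 4x − 4x = 0, i.e. x = 167/8 = 20.875.

20.875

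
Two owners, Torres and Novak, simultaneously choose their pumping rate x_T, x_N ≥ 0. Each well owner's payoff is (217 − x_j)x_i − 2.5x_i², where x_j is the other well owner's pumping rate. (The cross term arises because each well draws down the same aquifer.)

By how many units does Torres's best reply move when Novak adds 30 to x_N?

Torres's payoff is (217 − x_N)x_T − 2.5x_T².
∂π/∂x_T = 217 − x_N − 5x_T = 0, so x_T = 43.4 − 0.2x_N.
The reaction-function slope is −0.2, so a 30-unit rise in x_N moves x_T by −0.2 × 30 = −6. Torres's best response falls — the actions are strategic substitutes.

-6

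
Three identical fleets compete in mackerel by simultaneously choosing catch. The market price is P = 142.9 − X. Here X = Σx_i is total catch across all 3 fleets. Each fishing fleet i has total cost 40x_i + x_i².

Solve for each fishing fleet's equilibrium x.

A representative fishing fleet's profit is π_i = x_i(142.9 − X) − 40x_i − x_i², with X = x_i + Σ_{j≠i} x_j.
First-order condition: 102.9 − 4x_i − Σ_{j≠i} x_j = 0.
Imposing symmetry (x_j = x for all j) turns Σ_{j≠i} x_j into 2x, so 102.9 = 6x and x = 17.15.

17.15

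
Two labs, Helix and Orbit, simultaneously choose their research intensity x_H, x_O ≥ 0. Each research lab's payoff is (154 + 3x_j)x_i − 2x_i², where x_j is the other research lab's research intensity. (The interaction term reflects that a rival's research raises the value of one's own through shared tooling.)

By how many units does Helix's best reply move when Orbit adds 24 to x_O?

18

Helix's payoff is (154 + 3x_O)x_H − 2x_H².
∂π/∂x_H = 154 + 3x_O − 4x_H = 0, so x_H = 38.5 + 0.75x_O.
The reaction-function slope is 0.75, so a 24-unit rise in x_O moves x_H by 0.75 × 24 = 18. Helix's best response rises — the actions are strategic complements.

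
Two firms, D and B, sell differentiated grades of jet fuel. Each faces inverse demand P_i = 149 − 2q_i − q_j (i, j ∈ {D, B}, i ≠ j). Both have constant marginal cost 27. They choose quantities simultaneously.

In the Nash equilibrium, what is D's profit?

1190.72

Firm D's profit: π = q_D(149 − 2q_D − q_B) − 27q_D.
∂π/∂q_D = 122 − 4q_D − q_B = 0 ⇒ q_D = 30.5 − 0.25q_B.
The game is symmetric, so in equilibrium q_B = q_D: the reaction function gives 1.25q_D = 30.5, hence q_D = 24.4.
P_D = 149 − 2·24.4 − 24.4 = 75.8.
Profit = (75.8 − 27)·24.4 = 1190.72.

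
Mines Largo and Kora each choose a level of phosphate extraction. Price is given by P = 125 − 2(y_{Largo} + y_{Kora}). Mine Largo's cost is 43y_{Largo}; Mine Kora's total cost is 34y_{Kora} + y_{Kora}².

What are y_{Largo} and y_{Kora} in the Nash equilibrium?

15.5, 10

Mine Largo's profit: π = y_{Largo}(125 − 2(y_{Largo} + y_{Kora})) − 43y_{Largo}.
∂π/∂y_{Largo} = 82 − 4y_{Largo} − 2y_{Kora} = 0, so y_{Largo} = 20.5 − 0.5y_{Kora}.
For Kora: ∂π/∂y_{Kora} = 91 − 6y_{Kora} − 2y_{Largo} = 0 ⇒ y_{Kora} = 91/6 − (1/3)y_{Largo}.
Plugging y_{Kora} into Largo's best response: y_{Largo} = 20.5 − 0.5(91/6 − (1/3)y_{Largo}) ⇒ (5/6)y_{Largo} = 155/12, so y_{Largo} = 15.5.
Then y_{Kora} = 91/6 − (1/3)·15.5 = 10.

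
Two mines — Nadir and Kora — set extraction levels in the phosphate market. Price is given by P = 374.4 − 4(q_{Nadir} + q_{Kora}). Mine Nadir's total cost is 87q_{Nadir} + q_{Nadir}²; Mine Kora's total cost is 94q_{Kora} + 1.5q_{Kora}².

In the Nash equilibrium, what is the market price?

Mine Nadir's profit: π = q_{Nadir}(374.4 − 4(q_{Nadir} + q_{Kora})) − 87q_{Nadir} − q_{Nadir}².
∂π/∂q_{Nadir} = 287.4 − 10q_{Nadir} − 4q_{Kora} = 0, so q_{Nadir} = 28.74 − 0.4q_{Kora}.
For Kora: ∂π/∂q_{Kora} = 280.4 − 11q_{Kora} − 4q_{Nadir} = 0 ⇒ q_{Kora} = 1402/55 − (4/11)q_{Nadir}.
Solving the two reaction functions simultaneously: (1 − (−0.4)(−4/11))q_{Nadir} = 28.74 − 0.4·(1402/55), so (47/55)q_{Nadir} = 10199/550 and q_{Nadir} = 21.7.
Then q_{Kora} = 1402/55 − (4/11)·21.7 = 17.6.
Equilibrium price: P = 374.4 − 4·39.3 = 217.2.

217.2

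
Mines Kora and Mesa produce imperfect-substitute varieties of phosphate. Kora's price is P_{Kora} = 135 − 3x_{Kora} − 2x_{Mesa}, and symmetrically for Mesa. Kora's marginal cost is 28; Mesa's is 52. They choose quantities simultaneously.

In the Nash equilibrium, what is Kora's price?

Mine Kora's profit: π = x_{Kora}(135 − 3x_{Kora} − 2x_{Mesa}) − 28x_{Kora}.
∂π/∂x_{Kora} = 107 − 6x_{Kora} − 2x_{Mesa} = 0 ⇒ x_{Kora} = 107/6 − (1/3)x_{Mesa}.
Similarly x_{Mesa} = 83/6 − (1/3)x_{Kora}.
Substituting the second reaction function into the first: x_{Kora} = 107/6 − (1/3)(83/6 − (1/3)x_{Kora}), which gives (8/9)x_{Kora} = 119/9 ⇒ x_{Kora} = 14.875.
Then x_{Mesa} = 83/6 − (1/3)·14.875 = 8.875.
P_{Kora} = 135 − 3·14.875 − 2·8.875 = 72.625.

72.625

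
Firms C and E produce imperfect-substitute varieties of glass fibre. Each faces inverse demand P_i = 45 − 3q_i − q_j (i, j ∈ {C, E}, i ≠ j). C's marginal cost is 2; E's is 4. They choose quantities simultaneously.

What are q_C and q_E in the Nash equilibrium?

Firm C's profit: π = q_C(45 − 3q_C − q_E) − 2q_C.
∂π/∂q_C = 43 − 6q_C − q_E = 0 ⇒ q_C = 43/6 − (1/6)q_E.
Similarly q_E = 41/6 − (1/6)q_C.
Substituting the second reaction function into the first: q_C = 43/6 − (1/6)(41/6 − (1/6)q_C), which gives (35/36)q_C = 217/36 ⇒ q_C = 6.2.
Then q_E = 41/6 − (1/6)·6.2 = 5.8.

6.2, 5.8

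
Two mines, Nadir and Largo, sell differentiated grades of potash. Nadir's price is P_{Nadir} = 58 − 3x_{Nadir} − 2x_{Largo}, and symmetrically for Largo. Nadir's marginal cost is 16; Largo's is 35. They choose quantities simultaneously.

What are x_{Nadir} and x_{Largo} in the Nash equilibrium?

6.4375, 1.6875

Mine Nadir's profit: π = x_{Nadir}(58 − 3x_{Nadir} − 2x_{Largo}) − 16x_{Nadir}.
∂π/∂x_{Nadir} = 42 − 6x_{Nadir} − 2x_{Largo} = 0 ⇒ x_{Nadir} = 7 − (1/3)x_{Largo}.
Similarly x_{Largo} = 23/6 − (1/3)x_{Nadir}.
Plugging x_{Largo} into Nadir's best response: x_{Nadir} = 7 − (1/3)(23/6 − (1/3)x_{Nadir}) ⇒ (8/9)x_{Nadir} = 103/18, so x_{Nadir} = 6.4375.
Then x_{Largo} = 23/6 − (1/3)·6.4375 = 1.6875.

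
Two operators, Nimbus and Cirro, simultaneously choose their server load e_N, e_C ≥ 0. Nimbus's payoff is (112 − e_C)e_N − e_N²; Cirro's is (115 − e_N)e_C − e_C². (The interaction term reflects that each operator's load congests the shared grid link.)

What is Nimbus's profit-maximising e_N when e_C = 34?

39

Expanding Nimbus's payoff: 112e_N − e_Ce_N − e_N².
∂π/∂e_N = 112 − e_C − 2e_N = 0, so e_N = 56 − 0.5e_C.
At e_C = 34: e_N = 56 − 0.5·34 = 39.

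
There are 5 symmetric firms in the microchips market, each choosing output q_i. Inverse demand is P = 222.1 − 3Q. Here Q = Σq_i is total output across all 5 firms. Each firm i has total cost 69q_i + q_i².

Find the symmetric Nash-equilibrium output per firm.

7.655

A representative firm's profit is π_i = q_i(222.1 − 3Q) − 69q_i − q_i², with Q = q_i + Σ_{j≠i} q_j.
First-order condition: 153.1 − 8q_i − 3Σ_{j≠i} q_j = 0.
In a symmetric equilibrium every firm chooses the same q, so Σ_{j≠i} q_j = 4q. The condition becomes 153.1 − 20q = 0, giving q = 153.1/20 = 7.655.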